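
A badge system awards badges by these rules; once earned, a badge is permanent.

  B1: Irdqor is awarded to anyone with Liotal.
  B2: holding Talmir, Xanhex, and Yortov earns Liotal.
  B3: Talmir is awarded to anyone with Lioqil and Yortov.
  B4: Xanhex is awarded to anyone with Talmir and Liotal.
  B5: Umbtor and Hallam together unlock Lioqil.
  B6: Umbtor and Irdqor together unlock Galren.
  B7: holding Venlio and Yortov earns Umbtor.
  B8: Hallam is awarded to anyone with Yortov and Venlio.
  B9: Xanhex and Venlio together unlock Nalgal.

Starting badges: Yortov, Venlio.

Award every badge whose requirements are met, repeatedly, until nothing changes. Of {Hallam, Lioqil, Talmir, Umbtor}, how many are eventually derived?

With Yortov and Venlio, Hallam is earned (B8).
With Venlio and Yortov, Umbtor is earned (B7).
With Umbtor and Hallam, Lioqil is earned (B5).
With Lioqil and Yortov, Talmir is earned (B3).
Hallam: reached.
Lioqil: reached.
Talmir: reached.
Umbtor: reached.
All 4 are reached.

4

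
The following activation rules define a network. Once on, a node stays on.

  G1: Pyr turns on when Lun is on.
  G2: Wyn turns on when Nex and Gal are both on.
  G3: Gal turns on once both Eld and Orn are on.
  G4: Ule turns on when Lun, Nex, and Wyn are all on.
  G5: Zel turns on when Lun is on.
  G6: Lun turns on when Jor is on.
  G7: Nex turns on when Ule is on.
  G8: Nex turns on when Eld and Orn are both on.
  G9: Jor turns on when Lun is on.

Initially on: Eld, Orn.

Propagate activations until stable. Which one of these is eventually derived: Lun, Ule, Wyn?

Eld and Orn are on, so Nex turns on (G8).
G3: Eld and Orn on → Gal on.
G2: Nex and Gal on → Wyn on.
Lun would need Jor (G6), but Jor never turns on. Ule would need Lun, Nex, and Wyn (G4), but Lun never turns on.

Wyn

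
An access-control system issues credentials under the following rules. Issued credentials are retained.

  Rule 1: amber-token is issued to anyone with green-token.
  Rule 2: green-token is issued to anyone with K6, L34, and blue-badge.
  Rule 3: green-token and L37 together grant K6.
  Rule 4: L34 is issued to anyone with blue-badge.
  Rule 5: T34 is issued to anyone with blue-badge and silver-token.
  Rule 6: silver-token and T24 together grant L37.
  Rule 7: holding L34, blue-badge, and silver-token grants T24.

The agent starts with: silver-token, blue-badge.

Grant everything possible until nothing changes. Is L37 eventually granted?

Yes

Holding blue-badge grants L34 (Rule 4).
Holding L34, blue-badge, and silver-token grants T24 (Rule 7).
Holding silver-token and T24 grants L37 (Rule 6).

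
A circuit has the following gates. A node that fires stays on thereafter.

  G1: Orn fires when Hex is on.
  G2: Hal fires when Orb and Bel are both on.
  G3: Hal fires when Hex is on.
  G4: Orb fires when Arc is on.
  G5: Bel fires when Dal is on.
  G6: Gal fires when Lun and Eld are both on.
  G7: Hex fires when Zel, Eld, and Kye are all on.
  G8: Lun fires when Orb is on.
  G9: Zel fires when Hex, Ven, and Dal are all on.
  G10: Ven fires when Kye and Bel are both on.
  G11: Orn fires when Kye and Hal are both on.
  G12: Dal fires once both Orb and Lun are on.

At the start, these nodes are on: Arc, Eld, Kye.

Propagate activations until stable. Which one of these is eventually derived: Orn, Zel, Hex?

Arc is on, so Orb fires (G4).
G8: Orb on → Lun on.
G12: Orb and Lun on → Dal on.
G5: Dal on → Bel on.
G2: Orb and Bel on → Hal on.
Kye and Hal are on, so Orn fires (G11).
Hex would need Zel, Eld, and Kye (G7), but Zel never turns on. Zel would need Hex, Ven, and Dal (G9), but Hex never turns on.

Orn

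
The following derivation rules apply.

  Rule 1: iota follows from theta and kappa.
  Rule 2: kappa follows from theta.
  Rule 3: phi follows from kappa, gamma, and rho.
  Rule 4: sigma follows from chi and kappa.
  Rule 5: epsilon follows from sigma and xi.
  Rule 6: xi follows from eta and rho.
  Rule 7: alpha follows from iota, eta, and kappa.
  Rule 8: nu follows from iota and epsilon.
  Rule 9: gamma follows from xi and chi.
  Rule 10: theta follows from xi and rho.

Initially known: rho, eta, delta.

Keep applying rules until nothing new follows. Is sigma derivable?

sigma would need chi and kappa (Rule 4), but chi is never established.

No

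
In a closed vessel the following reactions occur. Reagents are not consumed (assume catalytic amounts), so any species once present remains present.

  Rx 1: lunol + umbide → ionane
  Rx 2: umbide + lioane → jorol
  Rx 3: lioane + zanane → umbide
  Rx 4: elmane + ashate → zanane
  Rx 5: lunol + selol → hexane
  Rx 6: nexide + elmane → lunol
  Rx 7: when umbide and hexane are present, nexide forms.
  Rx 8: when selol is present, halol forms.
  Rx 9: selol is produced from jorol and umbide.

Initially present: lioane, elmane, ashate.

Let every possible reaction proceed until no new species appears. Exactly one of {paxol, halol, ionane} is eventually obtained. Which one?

halol

elmane and ashate present → zanane forms (Rx 4).
lioane and zanane present → umbide forms (Rx 3).
umbide and lioane present → jorol forms (Rx 2).
jorol and umbide present → selol forms (Rx 9).
selol present → halol forms (Rx 8).
ionane would need lunol and umbide (Rx 1), but lunol never forms. No rule produces paxol, and it is not given.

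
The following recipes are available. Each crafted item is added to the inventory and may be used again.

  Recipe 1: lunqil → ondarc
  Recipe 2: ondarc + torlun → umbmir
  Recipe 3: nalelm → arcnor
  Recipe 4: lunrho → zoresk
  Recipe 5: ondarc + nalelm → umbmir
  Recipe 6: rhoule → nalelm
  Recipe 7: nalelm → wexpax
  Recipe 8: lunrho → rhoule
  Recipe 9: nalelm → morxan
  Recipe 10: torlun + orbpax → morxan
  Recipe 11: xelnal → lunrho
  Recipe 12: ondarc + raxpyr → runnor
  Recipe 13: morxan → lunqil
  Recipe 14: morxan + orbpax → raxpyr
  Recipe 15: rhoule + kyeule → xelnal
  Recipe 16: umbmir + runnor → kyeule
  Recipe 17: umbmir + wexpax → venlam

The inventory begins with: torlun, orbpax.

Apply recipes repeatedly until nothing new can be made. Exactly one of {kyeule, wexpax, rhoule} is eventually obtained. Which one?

kyeule

Using Recipe 10, torlun and orbpax make morxan.
Using Recipe 14, morxan and orbpax make raxpyr.
morxan → lunqil (Recipe 13).
Using Recipe 1, lunqil makes ondarc.
Using Recipe 2, ondarc and torlun make umbmir.
Using Recipe 12, ondarc and raxpyr make runnor.
umbmir + runnor → kyeule (Recipe 16).
wexpax would need nalelm (Recipe 7), but nalelm is never obtained. rhoule would need lunrho (Recipe 8), but lunrho is never obtained.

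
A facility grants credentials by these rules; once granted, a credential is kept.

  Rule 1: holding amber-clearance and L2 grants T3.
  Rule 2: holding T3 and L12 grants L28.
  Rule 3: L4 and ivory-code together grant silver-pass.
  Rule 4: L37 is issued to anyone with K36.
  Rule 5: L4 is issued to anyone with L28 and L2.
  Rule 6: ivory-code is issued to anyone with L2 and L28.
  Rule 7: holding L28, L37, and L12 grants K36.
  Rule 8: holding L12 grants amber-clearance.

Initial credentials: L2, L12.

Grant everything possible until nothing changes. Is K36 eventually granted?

No

K36 would need L28, L37, and L12 (Rule 7), but L37 is never granted.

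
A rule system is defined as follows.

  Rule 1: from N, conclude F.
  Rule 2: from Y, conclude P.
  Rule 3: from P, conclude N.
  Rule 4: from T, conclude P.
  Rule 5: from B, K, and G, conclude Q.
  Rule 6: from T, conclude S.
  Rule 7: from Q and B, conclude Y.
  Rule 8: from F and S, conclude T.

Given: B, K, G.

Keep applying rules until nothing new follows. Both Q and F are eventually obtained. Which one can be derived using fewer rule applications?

Q: From B, K, and G, Rule 5 gives Q. [1 rule application]
F: B, K, and G hold, so Q follows (Rule 5). From Q and B, Rule 7 gives Y. Y holds, so P follows (Rule 2). P holds, so N follows (Rule 3). N holds, so F follows (Rule 1). [5 rule applications]
Q needs fewer.

Q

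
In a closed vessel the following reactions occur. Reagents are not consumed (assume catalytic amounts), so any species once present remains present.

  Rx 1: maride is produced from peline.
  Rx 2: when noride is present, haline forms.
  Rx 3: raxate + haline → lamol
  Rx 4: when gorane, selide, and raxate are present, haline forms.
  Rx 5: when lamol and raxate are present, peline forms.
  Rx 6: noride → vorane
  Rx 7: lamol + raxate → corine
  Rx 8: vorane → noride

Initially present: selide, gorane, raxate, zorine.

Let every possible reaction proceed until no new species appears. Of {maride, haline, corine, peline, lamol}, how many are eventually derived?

gorane, selide, and raxate present → haline forms (Rx 4).
raxate and haline present → lamol forms (Rx 3).
lamol and raxate present → peline forms (Rx 5).
lamol and raxate present → corine forms (Rx 7).
peline present → maride forms (Rx 1).
maride: reached.
haline: reached.
corine: reached.
peline: reached.
lamol: reached.
All 5 are reached.

5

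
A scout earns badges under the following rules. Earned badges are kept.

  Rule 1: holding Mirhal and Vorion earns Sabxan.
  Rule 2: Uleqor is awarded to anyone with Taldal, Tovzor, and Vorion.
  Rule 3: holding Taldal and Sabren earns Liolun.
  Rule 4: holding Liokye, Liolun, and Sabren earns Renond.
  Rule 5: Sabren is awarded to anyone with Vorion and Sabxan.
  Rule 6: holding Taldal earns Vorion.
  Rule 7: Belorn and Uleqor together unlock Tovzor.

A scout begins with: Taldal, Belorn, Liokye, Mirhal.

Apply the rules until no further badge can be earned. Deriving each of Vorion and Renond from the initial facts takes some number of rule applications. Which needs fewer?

Vorion

Vorion: With Taldal, Vorion is earned (Rule 6). [1 rule application]
Renond: With Taldal, Vorion is earned (Rule 6). With Mirhal and Vorion, Sabxan is earned (Rule 1). With Vorion and Sabxan, Sabren is earned (Rule 5). With Taldal and Sabren, Liolun is earned (Rule 3). With Liokye, Liolun, and Sabren, Renond is earned (Rule 4). [5 rule applications]
Vorion needs fewer.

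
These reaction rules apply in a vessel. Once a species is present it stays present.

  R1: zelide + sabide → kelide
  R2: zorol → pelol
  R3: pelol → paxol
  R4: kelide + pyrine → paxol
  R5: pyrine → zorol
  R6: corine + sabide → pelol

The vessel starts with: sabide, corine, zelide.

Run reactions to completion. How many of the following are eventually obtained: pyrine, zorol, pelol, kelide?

corine and sabide present → pelol forms (R6).
zelide and sabide present → kelide forms (R1).
No rule produces pyrine, and it is not given.
zorol would need pyrine (R5), but pyrine never forms.
pelol: reached.
kelide: reached.
Reached: pelol and kelide — 2 of the 4.

2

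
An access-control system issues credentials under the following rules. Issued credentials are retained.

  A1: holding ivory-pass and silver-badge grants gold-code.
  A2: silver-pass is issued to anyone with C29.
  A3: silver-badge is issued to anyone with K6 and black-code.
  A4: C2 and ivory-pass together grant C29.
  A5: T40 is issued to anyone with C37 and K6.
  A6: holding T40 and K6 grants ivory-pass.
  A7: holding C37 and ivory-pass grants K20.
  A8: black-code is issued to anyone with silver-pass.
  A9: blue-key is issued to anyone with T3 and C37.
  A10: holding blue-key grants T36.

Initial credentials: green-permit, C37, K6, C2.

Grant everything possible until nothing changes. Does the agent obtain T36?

No

T36 would need blue-key (A10), but blue-key is never granted.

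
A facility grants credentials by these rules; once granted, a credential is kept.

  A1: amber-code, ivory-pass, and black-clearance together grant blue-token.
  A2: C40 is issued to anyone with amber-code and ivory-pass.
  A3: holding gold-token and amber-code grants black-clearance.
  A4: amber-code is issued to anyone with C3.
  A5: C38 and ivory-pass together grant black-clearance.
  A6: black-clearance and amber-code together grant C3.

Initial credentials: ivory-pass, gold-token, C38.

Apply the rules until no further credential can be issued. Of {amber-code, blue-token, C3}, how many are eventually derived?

0

amber-code would need C3 (A4), but C3 is never granted.
blue-token would need amber-code, ivory-pass, and black-clearance (A1), but amber-code is never granted.
C3 would need black-clearance and amber-code (A6), but amber-code is never granted.
None of the 3 are reached.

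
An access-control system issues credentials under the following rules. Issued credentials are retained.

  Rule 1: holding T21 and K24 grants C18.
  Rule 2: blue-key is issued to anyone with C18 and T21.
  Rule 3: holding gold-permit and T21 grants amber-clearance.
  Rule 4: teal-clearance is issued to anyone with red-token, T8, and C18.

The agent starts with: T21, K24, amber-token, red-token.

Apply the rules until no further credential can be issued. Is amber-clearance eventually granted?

amber-clearance would need gold-permit and T21 (Rule 3), but gold-permit is never granted.

No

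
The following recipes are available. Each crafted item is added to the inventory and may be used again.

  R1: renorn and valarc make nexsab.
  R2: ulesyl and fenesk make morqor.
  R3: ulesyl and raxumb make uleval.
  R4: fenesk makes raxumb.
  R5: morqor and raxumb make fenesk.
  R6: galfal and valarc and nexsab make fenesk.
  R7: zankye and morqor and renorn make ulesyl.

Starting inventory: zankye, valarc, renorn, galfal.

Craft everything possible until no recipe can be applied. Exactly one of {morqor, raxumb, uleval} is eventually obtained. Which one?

raxumb

renorn and valarc → nexsab (R1).
Using R6, galfal, valarc, and nexsab make fenesk.
Using R4, fenesk makes raxumb.
uleval would need ulesyl and raxumb (R3), but ulesyl is never obtained. morqor would need ulesyl and fenesk (R2), but ulesyl is never obtained.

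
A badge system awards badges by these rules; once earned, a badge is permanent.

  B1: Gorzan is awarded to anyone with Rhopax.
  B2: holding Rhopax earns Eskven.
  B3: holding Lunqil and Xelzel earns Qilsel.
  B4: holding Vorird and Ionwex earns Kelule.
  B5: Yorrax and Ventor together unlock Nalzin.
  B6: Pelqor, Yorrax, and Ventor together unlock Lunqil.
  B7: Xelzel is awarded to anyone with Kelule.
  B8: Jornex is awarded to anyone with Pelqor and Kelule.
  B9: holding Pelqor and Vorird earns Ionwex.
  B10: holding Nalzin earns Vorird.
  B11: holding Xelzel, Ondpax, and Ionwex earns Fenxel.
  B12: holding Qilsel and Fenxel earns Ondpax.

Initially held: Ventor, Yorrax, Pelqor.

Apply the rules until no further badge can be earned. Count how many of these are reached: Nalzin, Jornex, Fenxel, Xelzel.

3

With Yorrax and Ventor, Nalzin is earned (B5).
With Nalzin, Vorird is earned (B10).
With Pelqor and Vorird, Ionwex is earned (B9).
With Vorird and Ionwex, Kelule is earned (B4).
With Kelule, Xelzel is earned (B7).
With Pelqor and Kelule, Jornex is earned (B8).
Nalzin: reached.
Jornex: reached.
Fenxel would need Xelzel, Ondpax, and Ionwex (B11), but Ondpax is never earned.
Xelzel: reached.
Reached: Nalzin, Jornex, and Xelzel — 3 of the 4.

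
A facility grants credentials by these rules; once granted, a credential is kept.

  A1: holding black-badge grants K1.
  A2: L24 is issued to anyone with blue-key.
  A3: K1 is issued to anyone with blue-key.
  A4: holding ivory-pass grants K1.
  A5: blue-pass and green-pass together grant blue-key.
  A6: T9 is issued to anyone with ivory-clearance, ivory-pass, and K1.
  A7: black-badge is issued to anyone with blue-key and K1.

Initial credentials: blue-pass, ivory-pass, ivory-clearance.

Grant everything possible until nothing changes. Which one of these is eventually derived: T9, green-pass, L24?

Holding ivory-pass grants K1 (A4).
Holding ivory-clearance, ivory-pass, and K1 grants T9 (A6).
L24 would need blue-key (A2), but blue-key is never granted. No rule produces green-pass, and it is not given.

T9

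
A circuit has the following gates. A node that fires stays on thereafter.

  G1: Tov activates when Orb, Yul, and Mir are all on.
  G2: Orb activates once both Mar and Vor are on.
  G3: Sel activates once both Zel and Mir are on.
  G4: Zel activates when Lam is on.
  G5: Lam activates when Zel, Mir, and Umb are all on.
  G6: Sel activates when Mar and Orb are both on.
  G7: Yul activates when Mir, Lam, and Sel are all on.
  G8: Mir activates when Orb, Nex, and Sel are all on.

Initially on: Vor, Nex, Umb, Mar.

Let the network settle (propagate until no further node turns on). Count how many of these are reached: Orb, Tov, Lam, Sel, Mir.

3

Mar and Vor are on, so Orb activates (G2).
Mar and Orb are on, so Sel activates (G6).
G8: Orb, Nex, and Sel on → Mir on.
Orb: reached.
Tov would need Orb, Yul, and Mir (G1), but Yul never turns on.
Lam would need Zel, Mir, and Umb (G5), but Zel never turns on.
Sel: reached.
Mir: reached.
Reached: Orb, Sel, and Mir — 3 of the 5.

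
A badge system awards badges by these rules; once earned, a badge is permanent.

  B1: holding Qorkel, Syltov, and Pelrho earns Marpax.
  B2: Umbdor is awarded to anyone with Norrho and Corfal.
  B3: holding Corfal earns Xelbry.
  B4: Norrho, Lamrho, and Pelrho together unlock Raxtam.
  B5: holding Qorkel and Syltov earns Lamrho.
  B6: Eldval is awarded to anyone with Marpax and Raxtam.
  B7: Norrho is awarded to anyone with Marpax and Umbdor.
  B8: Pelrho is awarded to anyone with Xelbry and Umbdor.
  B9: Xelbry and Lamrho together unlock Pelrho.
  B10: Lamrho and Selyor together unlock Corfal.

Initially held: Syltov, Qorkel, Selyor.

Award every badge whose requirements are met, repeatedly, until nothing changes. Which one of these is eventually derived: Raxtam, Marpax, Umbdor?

Marpax

With Qorkel and Syltov, Lamrho is earned (B5).
With Lamrho and Selyor, Corfal is earned (B10).
With Corfal, Xelbry is earned (B3).
With Xelbry and Lamrho, Pelrho is earned (B9).
With Qorkel, Syltov, and Pelrho, Marpax is earned (B1).
Raxtam would need Norrho, Lamrho, and Pelrho (B4), but Norrho is never earned. Umbdor would need Norrho and Corfal (B2), but Norrho is never earned.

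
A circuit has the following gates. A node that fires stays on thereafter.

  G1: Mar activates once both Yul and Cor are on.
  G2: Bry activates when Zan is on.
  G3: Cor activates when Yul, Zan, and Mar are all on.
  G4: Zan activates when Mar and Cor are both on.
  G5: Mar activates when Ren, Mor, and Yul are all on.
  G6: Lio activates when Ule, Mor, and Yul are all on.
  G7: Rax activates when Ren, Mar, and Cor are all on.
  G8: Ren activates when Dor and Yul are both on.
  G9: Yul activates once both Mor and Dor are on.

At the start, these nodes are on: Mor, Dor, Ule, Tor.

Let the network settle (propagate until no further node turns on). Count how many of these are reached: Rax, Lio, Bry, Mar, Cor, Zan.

2

G9: Mor and Dor on → Yul on.
G8: Dor and Yul on → Ren on.
Ule, Mor, and Yul are on, so Lio activates (G6).
Ren, Mor, and Yul are on, so Mar activates (G5).
Rax would need Ren, Mar, and Cor (G7), but Cor never turns on.
Lio: reached.
Bry would need Zan (G2), but Zan never turns on.
Mar: reached.
Cor would need Yul, Zan, and Mar (G3), but Zan never turns on.
Zan would need Mar and Cor (G4), but Cor never turns on.
Reached: Lio and Mar — 2 of the 6.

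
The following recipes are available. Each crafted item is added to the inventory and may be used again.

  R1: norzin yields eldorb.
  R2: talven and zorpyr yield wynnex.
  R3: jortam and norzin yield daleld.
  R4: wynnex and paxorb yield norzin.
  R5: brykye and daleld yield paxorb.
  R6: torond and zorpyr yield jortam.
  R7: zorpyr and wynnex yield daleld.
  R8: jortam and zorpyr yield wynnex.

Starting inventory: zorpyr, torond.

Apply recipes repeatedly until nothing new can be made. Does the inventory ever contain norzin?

norzin would need wynnex and paxorb (R4), but paxorb is never obtained.

No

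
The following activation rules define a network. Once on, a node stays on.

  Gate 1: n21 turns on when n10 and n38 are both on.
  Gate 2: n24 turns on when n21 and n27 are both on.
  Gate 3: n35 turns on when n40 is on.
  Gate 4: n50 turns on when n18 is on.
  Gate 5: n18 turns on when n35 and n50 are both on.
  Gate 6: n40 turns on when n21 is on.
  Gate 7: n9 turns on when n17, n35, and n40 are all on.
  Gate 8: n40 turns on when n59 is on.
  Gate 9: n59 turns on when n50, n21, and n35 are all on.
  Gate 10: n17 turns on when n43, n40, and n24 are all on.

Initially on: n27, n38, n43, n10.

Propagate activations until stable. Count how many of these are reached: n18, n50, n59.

0

n18 would need n35 and n50 (Gate 5), but n50 never turns on.
n50 would need n18 (Gate 4), but n18 never turns on.
n59 would need n50, n21, and n35 (Gate 9), but n50 never turns on.
None of the 3 are reached.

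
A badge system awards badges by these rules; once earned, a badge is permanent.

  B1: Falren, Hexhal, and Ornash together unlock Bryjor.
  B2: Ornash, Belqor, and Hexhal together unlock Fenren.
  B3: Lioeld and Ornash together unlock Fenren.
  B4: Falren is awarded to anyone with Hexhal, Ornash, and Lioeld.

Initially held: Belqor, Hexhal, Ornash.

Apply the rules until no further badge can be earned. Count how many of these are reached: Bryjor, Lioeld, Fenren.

1

With Ornash, Belqor, and Hexhal, Fenren is earned (B2).
Bryjor would need Falren, Hexhal, and Ornash (B1), but Falren is never earned.
No rule produces Lioeld, and it is not given.
Fenren: reached.
Reached: Fenren — 1 of the 3.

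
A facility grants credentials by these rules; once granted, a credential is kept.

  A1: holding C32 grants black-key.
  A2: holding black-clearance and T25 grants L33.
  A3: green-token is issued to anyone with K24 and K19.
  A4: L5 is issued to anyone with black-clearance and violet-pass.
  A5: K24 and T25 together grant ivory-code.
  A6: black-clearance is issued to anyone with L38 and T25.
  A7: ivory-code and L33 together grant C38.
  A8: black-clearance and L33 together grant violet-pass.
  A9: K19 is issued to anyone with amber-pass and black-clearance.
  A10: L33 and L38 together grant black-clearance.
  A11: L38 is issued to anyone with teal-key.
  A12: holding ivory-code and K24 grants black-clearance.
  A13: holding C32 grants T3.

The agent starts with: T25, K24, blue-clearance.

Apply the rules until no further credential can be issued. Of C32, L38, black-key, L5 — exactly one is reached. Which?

L5

Holding K24 and T25 grants ivory-code (A5).
Holding ivory-code and K24 grants black-clearance (A12).
Holding black-clearance and T25 grants L33 (A2).
Holding black-clearance and L33 grants violet-pass (A8).
Holding black-clearance and violet-pass grants L5 (A4).
No rule produces C32, and it is not given. black-key would need C32 (A1), but C32 is never granted. L38 would need teal-key (A11), but teal-key is never granted.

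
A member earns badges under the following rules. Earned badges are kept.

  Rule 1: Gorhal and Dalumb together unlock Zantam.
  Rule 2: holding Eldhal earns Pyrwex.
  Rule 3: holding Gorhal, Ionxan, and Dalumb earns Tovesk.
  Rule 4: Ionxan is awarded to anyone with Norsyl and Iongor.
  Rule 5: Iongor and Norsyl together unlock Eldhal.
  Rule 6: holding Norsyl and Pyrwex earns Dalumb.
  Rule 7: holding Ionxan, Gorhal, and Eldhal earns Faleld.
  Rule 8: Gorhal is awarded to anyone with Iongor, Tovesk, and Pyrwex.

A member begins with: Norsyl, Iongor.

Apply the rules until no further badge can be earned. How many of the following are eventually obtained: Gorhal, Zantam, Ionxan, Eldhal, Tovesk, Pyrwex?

3

With Norsyl and Iongor, Ionxan is earned (Rule 4).
With Iongor and Norsyl, Eldhal is earned (Rule 5).
With Eldhal, Pyrwex is earned (Rule 2).
Gorhal would need Iongor, Tovesk, and Pyrwex (Rule 8), but Tovesk is never earned.
Zantam would need Gorhal and Dalumb (Rule 1), but Gorhal is never earned.
Ionxan: reached.
Eldhal: reached.
Tovesk would need Gorhal, Ionxan, and Dalumb (Rule 3), but Gorhal is never earned.
Pyrwex: reached.
Reached: Ionxan, Eldhal, and Pyrwex — 3 of the 6.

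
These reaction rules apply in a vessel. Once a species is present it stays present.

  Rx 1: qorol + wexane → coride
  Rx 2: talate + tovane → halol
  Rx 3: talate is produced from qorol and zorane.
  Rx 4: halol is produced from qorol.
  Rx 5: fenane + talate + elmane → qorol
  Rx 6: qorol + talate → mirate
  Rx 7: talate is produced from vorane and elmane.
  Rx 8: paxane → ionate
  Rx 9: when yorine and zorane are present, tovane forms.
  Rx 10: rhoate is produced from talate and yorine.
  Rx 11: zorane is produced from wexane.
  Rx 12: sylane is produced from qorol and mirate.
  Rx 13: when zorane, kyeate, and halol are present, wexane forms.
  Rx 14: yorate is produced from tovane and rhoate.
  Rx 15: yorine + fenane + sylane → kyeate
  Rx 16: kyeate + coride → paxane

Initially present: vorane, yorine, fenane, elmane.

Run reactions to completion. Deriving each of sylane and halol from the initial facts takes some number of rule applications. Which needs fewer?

halol

halol: vorane and elmane present → talate forms (Rx 7). fenane, talate, and elmane present → qorol forms (Rx 5). qorol present → halol forms (Rx 4). [3 rule applications]
sylane: vorane and elmane present → talate forms (Rx 7). fenane, talate, and elmane present → qorol forms (Rx 5). qorol and talate present → mirate forms (Rx 6). qorol and mirate present → sylane forms (Rx 12). [4 rule applications]
halol needs fewer.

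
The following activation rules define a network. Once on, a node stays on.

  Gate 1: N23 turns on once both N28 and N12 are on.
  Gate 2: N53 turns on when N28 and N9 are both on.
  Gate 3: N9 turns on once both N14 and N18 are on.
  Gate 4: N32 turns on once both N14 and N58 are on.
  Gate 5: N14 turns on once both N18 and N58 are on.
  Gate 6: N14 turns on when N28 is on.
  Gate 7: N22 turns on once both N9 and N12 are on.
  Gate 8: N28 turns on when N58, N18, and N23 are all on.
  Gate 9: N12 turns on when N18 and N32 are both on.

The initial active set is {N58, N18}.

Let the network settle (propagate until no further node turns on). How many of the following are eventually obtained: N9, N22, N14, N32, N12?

N18 and N58 are on, so N14 turns on (Gate 5).
N14 and N18 are on, so N9 turns on (Gate 3).
Gate 4: N14 and N58 on → N32 on.
Gate 9: N18 and N32 on → N12 on.
N9 and N12 are on, so N22 turns on (Gate 7).
N9: reached.
N22: reached.
N14: reached.
N32: reached.
N12: reached.
All 5 are reached.

5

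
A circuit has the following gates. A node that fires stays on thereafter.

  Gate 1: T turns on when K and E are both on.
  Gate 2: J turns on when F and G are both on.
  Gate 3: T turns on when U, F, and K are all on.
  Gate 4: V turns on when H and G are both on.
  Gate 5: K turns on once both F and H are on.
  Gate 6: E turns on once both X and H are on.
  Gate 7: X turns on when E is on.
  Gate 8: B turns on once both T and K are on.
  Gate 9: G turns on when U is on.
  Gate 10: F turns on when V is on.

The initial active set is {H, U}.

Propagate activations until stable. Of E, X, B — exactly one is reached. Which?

U is on, so G turns on (Gate 9).
Gate 4: H and G on → V on.
Gate 10: V on → F on.
F and H are on, so K turns on (Gate 5).
U, F, and K are on, so T turns on (Gate 3).
T and K are on, so B turns on (Gate 8).
E would need X and H (Gate 6), but X never turns on. X would need E (Gate 7), but E never turns on.

B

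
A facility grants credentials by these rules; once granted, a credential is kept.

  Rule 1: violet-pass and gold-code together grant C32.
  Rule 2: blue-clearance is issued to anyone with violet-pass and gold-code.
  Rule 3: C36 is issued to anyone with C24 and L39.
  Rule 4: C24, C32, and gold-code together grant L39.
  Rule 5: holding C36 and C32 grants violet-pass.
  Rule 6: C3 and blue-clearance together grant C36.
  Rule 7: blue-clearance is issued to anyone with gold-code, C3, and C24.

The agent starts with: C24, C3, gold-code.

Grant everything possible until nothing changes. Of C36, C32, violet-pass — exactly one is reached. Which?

Holding gold-code, C3, and C24 grants blue-clearance (Rule 7).
Holding C3 and blue-clearance grants C36 (Rule 6).
C32 would need violet-pass and gold-code (Rule 1), but violet-pass is never granted. violet-pass would need C36 and C32 (Rule 5), but C32 is never granted.

C36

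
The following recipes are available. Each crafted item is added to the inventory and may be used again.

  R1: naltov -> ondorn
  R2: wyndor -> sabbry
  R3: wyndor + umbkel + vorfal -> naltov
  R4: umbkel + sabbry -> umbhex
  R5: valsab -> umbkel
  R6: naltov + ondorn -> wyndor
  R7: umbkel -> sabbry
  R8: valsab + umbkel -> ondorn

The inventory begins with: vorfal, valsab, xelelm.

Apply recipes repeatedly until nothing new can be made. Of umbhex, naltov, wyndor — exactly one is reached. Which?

umbhex

valsab -> umbkel (R5).
umbkel -> sabbry (R7).
umbkel + sabbry -> umbhex (R4).
naltov would need wyndor, umbkel, and vorfal (R3), but wyndor is never obtained. wyndor would need naltov and ondorn (R6), but naltov is never obtained.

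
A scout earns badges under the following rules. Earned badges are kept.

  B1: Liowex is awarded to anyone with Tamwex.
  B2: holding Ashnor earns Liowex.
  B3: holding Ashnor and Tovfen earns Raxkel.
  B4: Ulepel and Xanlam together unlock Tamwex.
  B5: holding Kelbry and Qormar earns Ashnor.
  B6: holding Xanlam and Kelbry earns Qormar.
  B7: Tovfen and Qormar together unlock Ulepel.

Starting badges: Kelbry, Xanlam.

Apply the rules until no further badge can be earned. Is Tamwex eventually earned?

Tamwex would need Ulepel and Xanlam (B4), but Ulepel is never earned.

No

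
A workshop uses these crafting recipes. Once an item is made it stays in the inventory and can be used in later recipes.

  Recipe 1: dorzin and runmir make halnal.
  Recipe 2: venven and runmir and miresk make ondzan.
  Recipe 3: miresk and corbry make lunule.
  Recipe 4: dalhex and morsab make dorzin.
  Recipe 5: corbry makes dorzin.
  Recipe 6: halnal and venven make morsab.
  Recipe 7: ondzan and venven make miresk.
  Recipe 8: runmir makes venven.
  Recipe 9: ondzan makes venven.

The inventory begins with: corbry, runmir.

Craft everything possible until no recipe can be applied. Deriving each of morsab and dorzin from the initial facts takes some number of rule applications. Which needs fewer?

dorzin: corbry → dorzin (Recipe 5). [1 rule application]
morsab: runmir → venven (Recipe 8). corbry → dorzin (Recipe 5). Using Recipe 1, dorzin and runmir make halnal. Using Recipe 6, halnal and venven make morsab. [4 rule applications]
dorzin needs fewer.

dorzin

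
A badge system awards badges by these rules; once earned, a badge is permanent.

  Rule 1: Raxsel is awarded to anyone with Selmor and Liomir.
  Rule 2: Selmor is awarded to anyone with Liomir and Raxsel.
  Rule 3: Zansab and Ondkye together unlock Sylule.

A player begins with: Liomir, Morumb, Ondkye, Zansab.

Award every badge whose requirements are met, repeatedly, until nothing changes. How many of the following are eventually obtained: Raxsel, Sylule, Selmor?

With Zansab and Ondkye, Sylule is earned (Rule 3).
Raxsel would need Selmor and Liomir (Rule 1), but Selmor is never earned.
Sylule: reached.
Selmor would need Liomir and Raxsel (Rule 2), but Raxsel is never earned.
Reached: Sylule — 1 of the 3.

1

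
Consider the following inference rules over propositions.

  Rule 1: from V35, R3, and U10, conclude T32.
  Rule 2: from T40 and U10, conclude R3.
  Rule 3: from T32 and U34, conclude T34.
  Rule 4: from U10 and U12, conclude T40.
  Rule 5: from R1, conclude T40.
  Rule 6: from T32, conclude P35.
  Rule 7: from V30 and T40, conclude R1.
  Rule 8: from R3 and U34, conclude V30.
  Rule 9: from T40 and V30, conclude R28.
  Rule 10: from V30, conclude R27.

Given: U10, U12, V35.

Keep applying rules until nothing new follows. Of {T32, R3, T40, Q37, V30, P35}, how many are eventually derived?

U10 and U12 hold, so T40 follows (Rule 4).
From T40 and U10, Rule 2 gives R3.
From V35, R3, and U10, Rule 1 gives T32.
From T32, Rule 6 gives P35.
T32: reached.
R3: reached.
T40: reached.
No rule produces Q37, and it is not given.
V30 would need R3 and U34 (Rule 8), but U34 is never established.
P35: reached.
Reached: T32, R3, T40, and P35 — 4 of the 6.

4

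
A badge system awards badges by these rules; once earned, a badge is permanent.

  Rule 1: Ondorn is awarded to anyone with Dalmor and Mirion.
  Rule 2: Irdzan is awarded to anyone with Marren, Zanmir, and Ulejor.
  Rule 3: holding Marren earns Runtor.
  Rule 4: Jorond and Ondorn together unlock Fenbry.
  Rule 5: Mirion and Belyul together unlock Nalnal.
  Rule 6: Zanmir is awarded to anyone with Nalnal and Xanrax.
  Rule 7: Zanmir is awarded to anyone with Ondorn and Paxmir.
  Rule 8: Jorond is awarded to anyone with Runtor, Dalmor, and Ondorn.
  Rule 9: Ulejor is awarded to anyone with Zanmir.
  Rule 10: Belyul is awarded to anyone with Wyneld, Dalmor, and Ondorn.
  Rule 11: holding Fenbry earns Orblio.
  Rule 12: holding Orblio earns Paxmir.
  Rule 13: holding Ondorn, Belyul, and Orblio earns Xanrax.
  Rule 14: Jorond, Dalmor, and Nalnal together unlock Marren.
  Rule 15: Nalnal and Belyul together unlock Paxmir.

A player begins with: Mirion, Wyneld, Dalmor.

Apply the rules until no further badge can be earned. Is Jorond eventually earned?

No

Jorond would need Runtor, Dalmor, and Ondorn (Rule 8), but Runtor is never earned.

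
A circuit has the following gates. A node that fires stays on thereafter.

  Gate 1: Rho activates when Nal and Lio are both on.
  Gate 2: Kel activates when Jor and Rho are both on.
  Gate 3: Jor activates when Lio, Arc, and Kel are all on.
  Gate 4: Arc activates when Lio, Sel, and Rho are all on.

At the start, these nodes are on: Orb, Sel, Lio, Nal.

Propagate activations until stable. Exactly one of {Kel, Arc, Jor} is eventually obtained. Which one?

Arc

Nal and Lio are on, so Rho activates (Gate 1).
Lio, Sel, and Rho are on, so Arc activates (Gate 4).
Kel would need Jor and Rho (Gate 2), but Jor never turns on. Jor would need Lio, Arc, and Kel (Gate 3), but Kel never turns on.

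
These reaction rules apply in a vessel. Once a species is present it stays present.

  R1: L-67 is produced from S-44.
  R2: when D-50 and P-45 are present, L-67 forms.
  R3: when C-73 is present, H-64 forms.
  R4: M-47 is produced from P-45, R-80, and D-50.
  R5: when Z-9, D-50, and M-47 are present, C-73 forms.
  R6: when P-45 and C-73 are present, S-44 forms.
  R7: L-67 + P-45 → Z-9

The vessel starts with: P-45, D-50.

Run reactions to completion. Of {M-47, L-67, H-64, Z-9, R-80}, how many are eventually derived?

D-50 and P-45 present → L-67 forms (R2).
L-67 and P-45 present → Z-9 forms (R7).
M-47 would need P-45, R-80, and D-50 (R4), but R-80 never forms.
L-67: reached.
H-64 would need C-73 (R3), but C-73 never forms.
Z-9: reached.
No rule produces R-80, and it is not given.
Reached: L-67 and Z-9 — 2 of the 5.

2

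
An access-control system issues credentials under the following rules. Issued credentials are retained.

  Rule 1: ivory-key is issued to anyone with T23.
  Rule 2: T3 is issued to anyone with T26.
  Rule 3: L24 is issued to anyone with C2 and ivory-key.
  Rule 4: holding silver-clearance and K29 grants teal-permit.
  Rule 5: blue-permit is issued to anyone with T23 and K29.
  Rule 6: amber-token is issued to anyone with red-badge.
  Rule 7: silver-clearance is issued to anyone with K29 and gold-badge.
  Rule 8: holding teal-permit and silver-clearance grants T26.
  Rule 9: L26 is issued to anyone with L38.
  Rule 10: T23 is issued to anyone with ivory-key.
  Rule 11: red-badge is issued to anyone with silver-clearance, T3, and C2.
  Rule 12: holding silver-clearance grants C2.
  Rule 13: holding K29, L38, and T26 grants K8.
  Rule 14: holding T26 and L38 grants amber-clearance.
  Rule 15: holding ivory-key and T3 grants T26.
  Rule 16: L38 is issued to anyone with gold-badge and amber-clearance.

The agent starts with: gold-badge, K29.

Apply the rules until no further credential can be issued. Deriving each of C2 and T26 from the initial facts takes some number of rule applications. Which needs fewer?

C2: Holding K29 and gold-badge grants silver-clearance (Rule 7). Holding silver-clearance grants C2 (Rule 12). [2 rule applications]
T26: Holding K29 and gold-badge grants silver-clearance (Rule 7). Holding silver-clearance and K29 grants teal-permit (Rule 4). Holding teal-permit and silver-clearance grants T26 (Rule 8). [3 rule applications]
C2 needs fewer.

C2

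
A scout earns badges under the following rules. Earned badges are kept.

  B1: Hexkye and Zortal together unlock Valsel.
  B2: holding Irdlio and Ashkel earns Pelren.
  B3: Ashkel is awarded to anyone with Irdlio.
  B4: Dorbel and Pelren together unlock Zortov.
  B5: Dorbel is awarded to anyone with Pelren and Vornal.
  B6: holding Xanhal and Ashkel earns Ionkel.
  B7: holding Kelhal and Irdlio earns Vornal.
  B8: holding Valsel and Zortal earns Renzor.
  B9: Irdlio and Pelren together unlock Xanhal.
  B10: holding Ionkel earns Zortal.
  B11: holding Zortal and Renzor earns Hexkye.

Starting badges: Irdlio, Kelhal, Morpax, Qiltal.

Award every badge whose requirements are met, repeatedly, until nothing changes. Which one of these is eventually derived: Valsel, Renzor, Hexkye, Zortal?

With Irdlio, Ashkel is earned (B3).
With Irdlio and Ashkel, Pelren is earned (B2).
With Irdlio and Pelren, Xanhal is earned (B9).
With Xanhal and Ashkel, Ionkel is earned (B6).
With Ionkel, Zortal is earned (B10).
Hexkye would need Zortal and Renzor (B11), but Renzor is never earned. Renzor would need Valsel and Zortal (B8), but Valsel is never earned. Valsel would need Hexkye and Zortal (B1), but Hexkye is never earned.

Zortal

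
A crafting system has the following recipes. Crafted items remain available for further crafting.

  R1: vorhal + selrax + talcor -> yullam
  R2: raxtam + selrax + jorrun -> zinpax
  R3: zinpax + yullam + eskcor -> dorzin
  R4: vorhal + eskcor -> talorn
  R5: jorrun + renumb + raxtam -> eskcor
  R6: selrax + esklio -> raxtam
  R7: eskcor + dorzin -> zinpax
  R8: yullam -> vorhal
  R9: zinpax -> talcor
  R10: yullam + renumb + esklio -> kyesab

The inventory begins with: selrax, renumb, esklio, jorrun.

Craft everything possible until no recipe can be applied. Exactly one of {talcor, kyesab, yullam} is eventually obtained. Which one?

talcor

Using R6, selrax and esklio make raxtam.
raxtam + selrax + jorrun -> zinpax (R2).
zinpax -> talcor (R9).
kyesab would need yullam, renumb, and esklio (R10), but yullam is never obtained. yullam would need vorhal, selrax, and talcor (R1), but vorhal is never obtained.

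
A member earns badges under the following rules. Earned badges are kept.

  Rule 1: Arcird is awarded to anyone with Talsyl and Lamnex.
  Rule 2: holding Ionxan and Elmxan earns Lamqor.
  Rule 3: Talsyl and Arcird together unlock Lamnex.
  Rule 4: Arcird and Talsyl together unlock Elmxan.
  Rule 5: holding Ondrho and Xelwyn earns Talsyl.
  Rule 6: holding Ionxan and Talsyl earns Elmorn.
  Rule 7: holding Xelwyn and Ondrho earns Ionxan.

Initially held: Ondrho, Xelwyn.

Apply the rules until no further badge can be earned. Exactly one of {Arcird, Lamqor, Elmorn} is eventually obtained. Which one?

With Xelwyn and Ondrho, Ionxan is earned (Rule 7).
With Ondrho and Xelwyn, Talsyl is earned (Rule 5).
With Ionxan and Talsyl, Elmorn is earned (Rule 6).
Arcird would need Talsyl and Lamnex (Rule 1), but Lamnex is never earned. Lamqor would need Ionxan and Elmxan (Rule 2), but Elmxan is never earned.

Elmorn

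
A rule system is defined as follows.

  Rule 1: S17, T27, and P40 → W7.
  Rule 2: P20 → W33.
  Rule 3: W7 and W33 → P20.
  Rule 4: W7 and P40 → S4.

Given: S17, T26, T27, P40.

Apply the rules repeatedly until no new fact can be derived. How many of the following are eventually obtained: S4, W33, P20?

1

From S17, T27, and P40, Rule 1 gives W7.
W7 and P40 hold, so S4 follows (Rule 4).
S4: reached.
W33 would need P20 (Rule 2), but P20 is never established.
P20 would need W7 and W33 (Rule 3), but W33 is never established.
Reached: S4 — 1 of the 3.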